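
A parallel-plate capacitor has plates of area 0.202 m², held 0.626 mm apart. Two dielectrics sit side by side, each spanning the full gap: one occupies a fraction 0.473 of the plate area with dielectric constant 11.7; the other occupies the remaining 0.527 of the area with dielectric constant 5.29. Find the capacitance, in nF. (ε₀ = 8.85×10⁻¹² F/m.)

Side-by-side slabs ⇒ two capacitors in parallel, each spanning the full gap.
C₁ = κ₁ε₀A₁/d = 11.7 × 8.85×10⁻¹² × 9.55×10⁻² / 6.26×10⁻⁴ = 1.58×10⁻⁸ F.
C₂ = κ₂ε₀A₂/d = 5.29 × 8.85×10⁻¹² × 0.106 / 6.26×10⁻⁴ = 7.96×10⁻⁹ F.
C = C₁ + C₂ = 2.38×10⁻⁸ F.

C ≈ 23.8 nF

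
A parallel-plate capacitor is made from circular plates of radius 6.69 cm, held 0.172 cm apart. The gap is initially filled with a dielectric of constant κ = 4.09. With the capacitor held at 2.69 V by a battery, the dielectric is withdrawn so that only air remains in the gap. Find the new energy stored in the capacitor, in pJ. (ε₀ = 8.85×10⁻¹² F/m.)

A = π(6.69 cm)² = 1.41×10⁻² m².
Initially C₁ = κε₀A/d = 4.09 × 8.85×10⁻¹² × 1.41×10⁻² / 1.72×10⁻³ = 2.96×10⁻¹⁰ F.
U₁ = 1.07×10⁻⁹ J.
Battery connected ⇒ V is held fixed. C₂ = 0.244 C₁ and U = ½CV², so U₂/U₁ = C₂/C₁ = 0.244.
U₂ = 0.244 × 1.07×10⁻⁹ = 2.62×10⁻¹⁰ J.

U ≈ 262 pJ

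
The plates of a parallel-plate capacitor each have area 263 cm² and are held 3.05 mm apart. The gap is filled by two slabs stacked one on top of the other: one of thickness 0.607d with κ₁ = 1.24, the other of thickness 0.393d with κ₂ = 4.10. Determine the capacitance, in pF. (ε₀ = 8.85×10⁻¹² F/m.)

130 pF

A = 263 cm² = 2.63×10⁻² m².
Stacked slabs ⇒ two capacitors in series, each with the full plate area.
C₁ = κ₁ε₀A/d₁ = 1.24 × 8.85×10⁻¹² × 2.63×10⁻² / 1.85×10⁻³ = 1.56×10⁻¹⁰ F.
C₂ = κ₂ε₀A/d₂ = 4.10 × 8.85×10⁻¹² × 2.63×10⁻² / 1.20×10⁻³ = 7.96×10⁻¹⁰ F.
C = (1/C₁ + 1/C₂)⁻¹ = 1.30×10⁻¹⁰ F.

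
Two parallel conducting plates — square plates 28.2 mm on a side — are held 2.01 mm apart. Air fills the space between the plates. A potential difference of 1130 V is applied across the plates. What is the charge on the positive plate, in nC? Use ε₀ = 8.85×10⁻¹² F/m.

Q ≈ 3.96 nC

A = (28.2 mm)² = 7.95×10⁻⁴ m².
C = ε₀A/d = 8.85×10⁻¹² × 7.95×10⁻⁴ / 2.01×10⁻³ = 3.50×10⁻¹² F.
Q = CV = 3.50×10⁻¹² × 1130 = 3.96×10⁻⁹ C.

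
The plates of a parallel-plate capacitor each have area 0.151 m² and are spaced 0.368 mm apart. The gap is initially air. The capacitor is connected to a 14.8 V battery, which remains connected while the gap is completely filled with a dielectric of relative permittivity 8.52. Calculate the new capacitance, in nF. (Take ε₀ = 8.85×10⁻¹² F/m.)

C ≈ 30.9 nF

Initially C₁ = ε₀A/d = 8.85×10⁻¹² × 0.151 / 3.68×10⁻⁴ = 3.63×10⁻⁹ F.
C = κε₀A/d scales with κ, so C₂/C₁ = κ = 8.52.
C₂ = 8.52 × 3.63×10⁻⁹ = 3.09×10⁻⁸ F.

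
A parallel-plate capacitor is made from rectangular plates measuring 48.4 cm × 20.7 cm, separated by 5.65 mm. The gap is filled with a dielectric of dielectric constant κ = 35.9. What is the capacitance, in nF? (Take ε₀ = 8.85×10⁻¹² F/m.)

A = 48.4 × 20.7 cm² = 0.100 m².
C = κε₀A/d = 35.9 × 8.85×10⁻¹² × 0.100 / 5.65×10⁻³ = 5.63×10⁻⁹ F.

C ≈ 5.63 nF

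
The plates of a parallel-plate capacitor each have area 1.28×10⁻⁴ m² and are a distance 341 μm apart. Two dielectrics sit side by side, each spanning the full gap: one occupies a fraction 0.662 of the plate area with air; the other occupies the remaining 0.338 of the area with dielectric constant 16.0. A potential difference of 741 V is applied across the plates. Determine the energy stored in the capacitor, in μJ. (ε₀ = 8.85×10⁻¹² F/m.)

Side-by-side slabs ⇒ two capacitors in parallel, each spanning the full gap.
C₁ = κ₁ε₀A₁/d = 1.00 × 8.85×10⁻¹² × 8.47×10⁻⁵ / 3.41×10⁻⁴ = 2.20×10⁻¹² F.
C₂ = κ₂ε₀A₂/d = 16.0 × 8.85×10⁻¹² × 4.33×10⁻⁵ / 3.41×10⁻⁴ = 1.80×10⁻¹¹ F.
C = C₁ + C₂ = 2.02×10⁻¹¹ F.
U = ½CV² = ½ × 2.02×10⁻¹¹ × (741)² = 5.54×10⁻⁶ J.

5.54 μJ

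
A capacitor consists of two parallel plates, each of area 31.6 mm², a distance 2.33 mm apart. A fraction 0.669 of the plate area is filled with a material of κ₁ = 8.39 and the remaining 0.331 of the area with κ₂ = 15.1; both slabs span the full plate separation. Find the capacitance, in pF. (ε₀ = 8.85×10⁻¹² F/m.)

1.27 pF

A = 31.6 mm² = 3.16×10⁻⁵ m².
Side-by-side slabs ⇒ two capacitors in parallel, each spanning the full gap.
C₁ = κ₁ε₀A₁/d = 8.39 × 8.85×10⁻¹² × 2.11×10⁻⁵ / 2.33×10⁻³ = 6.74×10⁻¹³ F.
C₂ = κ₂ε₀A₂/d = 15.1 × 8.85×10⁻¹² × 1.05×10⁻⁵ / 2.33×10⁻³ = 6.00×10⁻¹³ F.
C = C₁ + C₂ = 1.27×10⁻¹² F.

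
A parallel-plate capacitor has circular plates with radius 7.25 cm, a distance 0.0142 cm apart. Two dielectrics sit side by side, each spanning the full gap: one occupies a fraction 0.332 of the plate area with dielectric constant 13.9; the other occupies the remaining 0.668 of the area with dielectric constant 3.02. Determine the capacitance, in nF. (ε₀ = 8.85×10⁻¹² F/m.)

A = π(7.25 cm)² = 1.65×10⁻² m².
Side-by-side slabs ⇒ two capacitors in parallel, each spanning the full gap.
C₁ = κ₁ε₀A₁/d = 13.9 × 8.85×10⁻¹² × 5.48×10⁻³ / 1.42×10⁻⁴ = 4.75×10⁻⁹ F.
C₂ = κ₂ε₀A₂/d = 3.02 × 8.85×10⁻¹² × 1.10×10⁻² / 1.42×10⁻⁴ = 2.08×10⁻⁹ F.
C = C₁ + C₂ = 6.83×10⁻⁹ F.

C ≈ 6.83 nF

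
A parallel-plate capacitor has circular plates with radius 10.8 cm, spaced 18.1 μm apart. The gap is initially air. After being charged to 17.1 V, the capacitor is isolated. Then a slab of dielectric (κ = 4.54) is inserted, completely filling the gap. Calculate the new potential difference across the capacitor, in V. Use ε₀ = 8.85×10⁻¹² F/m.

A = π(10.8 cm)² = 3.66×10⁻² m².
Initially C₁ = ε₀A/d = 8.85×10⁻¹² × 3.66×10⁻² / 1.81×10⁻⁵ = 1.79×10⁻⁸ F.
V₁ = 17.1 V.
Isolated ⇒ Q is held fixed. C₂ = 4.54 C₁ and V = Q/C, so V₂/V₁ = C₁/C₂ = 0.220.
V₂ = 0.220 × 17.1 = 3.77 V.

V ≈ 3.77 V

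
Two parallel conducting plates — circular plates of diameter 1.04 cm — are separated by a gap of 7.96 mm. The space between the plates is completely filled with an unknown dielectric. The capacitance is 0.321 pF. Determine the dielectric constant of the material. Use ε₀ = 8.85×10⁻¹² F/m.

A = π(1.04/2 cm)² = 8.49×10⁻⁵ m².
κ = Cd/(ε₀A) = 3.21×10⁻¹³ × 7.96×10⁻³ / (8.85×10⁻¹² × 8.49×10⁻⁵) = 3.40.

3.40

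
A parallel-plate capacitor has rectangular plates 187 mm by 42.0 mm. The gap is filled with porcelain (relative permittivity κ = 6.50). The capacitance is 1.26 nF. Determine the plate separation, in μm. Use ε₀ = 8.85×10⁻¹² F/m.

A = 187 × 42.0 mm² = 7.85×10⁻³ m².
d = κε₀A/C = 6.50 × 8.85×10⁻¹² × 7.85×10⁻³ / 1.26×10⁻⁹ = 3.59×10⁻⁴ m.

359 μm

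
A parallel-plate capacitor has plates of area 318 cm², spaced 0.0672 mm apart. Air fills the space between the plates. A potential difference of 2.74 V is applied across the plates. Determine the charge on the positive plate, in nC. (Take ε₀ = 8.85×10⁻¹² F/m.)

A = 318 cm² = 3.18×10⁻² m².
C = ε₀A/d = 8.85×10⁻¹² × 3.18×10⁻² / 6.72×10⁻⁵ = 4.19×10⁻⁹ F.
Q = CV = 4.19×10⁻⁹ × 2.74 = 1.15×10⁻⁸ C.

Q ≈ 11.5 nC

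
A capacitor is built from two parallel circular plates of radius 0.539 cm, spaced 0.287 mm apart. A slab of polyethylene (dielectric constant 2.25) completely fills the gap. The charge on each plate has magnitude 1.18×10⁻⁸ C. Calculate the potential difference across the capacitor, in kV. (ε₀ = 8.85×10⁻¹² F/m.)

A = π(0.539 cm)² = 9.13×10⁻⁵ m².
C = κε₀A/d = 2.25 × 8.85×10⁻¹² × 9.13×10⁻⁵ / 2.87×10⁻⁴ = 6.33×10⁻¹² F.
V = Q/C = 1.18×10⁻⁸ / 6.33×10⁻¹² = 1.86×10³ V.

1.86 kV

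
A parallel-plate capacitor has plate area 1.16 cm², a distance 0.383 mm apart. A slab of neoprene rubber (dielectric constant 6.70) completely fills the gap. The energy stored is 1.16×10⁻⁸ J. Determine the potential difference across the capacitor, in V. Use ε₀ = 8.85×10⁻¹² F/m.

A = 1.16 cm² = 1.16×10⁻⁴ m².
C = κε₀A/d = 6.70 × 8.85×10⁻¹² × 1.16×10⁻⁴ / 3.83×10⁻⁴ = 1.80×10⁻¹¹ F.
V = √(2U/C) = √(2 × 1.16×10⁻⁸ / 1.80×10⁻¹¹) = 35.9 V.

V ≈ 35.9 V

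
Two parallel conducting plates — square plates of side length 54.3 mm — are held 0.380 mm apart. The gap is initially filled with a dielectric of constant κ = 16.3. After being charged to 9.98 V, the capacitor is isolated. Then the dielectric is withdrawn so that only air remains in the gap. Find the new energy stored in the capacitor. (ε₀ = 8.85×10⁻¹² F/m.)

A = (54.3 mm)² = 2.95×10⁻³ m².
Initially C₁ = κε₀A/d = 16.3 × 8.85×10⁻¹² × 2.95×10⁻³ / 3.80×10⁻⁴ = 1.12×10⁻⁹ F.
U₁ = 5.57×10⁻⁸ J.
Isolated ⇒ Q is held fixed. C₂ = 0.0613 C₁ and U = Q²/(2C), so U₂/U₁ = C₁/C₂ = 16.3.
U₂ = 16.3 × 5.57×10⁻⁸ = 9.09×10⁻⁷ J.

U ≈ 0.909 μJ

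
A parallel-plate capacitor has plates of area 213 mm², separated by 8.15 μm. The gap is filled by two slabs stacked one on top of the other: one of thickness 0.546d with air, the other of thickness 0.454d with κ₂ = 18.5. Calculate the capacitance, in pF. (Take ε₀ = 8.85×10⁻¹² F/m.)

A = 213 mm² = 2.13×10⁻⁴ m².
Stacked slabs ⇒ two capacitors in series, each with the full plate area.
C₁ = κ₁ε₀A/d₁ = 1.00 × 8.85×10⁻¹² × 2.13×10⁻⁴ / 4.45×10⁻⁶ = 4.24×10⁻¹⁰ F.
C₂ = κ₂ε₀A/d₂ = 18.5 × 8.85×10⁻¹² × 2.13×10⁻⁴ / 3.70×10⁻⁶ = 9.42×10⁻⁹ F.
C = (1/C₁ + 1/C₂)⁻¹ = 4.05×10⁻¹⁰ F.

C ≈ 405 pF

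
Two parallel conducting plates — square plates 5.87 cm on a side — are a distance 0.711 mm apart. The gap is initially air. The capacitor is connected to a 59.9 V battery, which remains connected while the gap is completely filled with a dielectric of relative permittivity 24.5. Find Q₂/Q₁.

Battery connected ⇒ V is held fixed.
C₂ = 24.5 C₁ and Q = CV, so Q₂/Q₁ = C₂/C₁ = 24.5.

24.5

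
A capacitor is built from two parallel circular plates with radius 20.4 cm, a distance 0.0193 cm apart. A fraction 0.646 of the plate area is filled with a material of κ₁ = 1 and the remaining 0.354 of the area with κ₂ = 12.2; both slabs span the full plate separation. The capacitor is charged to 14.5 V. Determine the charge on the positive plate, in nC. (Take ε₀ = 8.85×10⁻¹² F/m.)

432 nC

A = π(20.4 cm)² = 0.131 m².
Side-by-side slabs ⇒ two capacitors in parallel, each spanning the full gap.
C₁ = κ₁ε₀A₁/d = 1.00 × 8.85×10⁻¹² × 8.45×10⁻² / 1.93×10⁻⁴ = 3.87×10⁻⁹ F.
C₂ = κ₂ε₀A₂/d = 12.2 × 8.85×10⁻¹² × 4.63×10⁻² / 1.93×10⁻⁴ = 2.59×10⁻⁸ F.
C = C₁ + C₂ = 2.98×10⁻⁸ F.
Q = CV = 2.98×10⁻⁸ × 14.5 = 4.32×10⁻⁷ C.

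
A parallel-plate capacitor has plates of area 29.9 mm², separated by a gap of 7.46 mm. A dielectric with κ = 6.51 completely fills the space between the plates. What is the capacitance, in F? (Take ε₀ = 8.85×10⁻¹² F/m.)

2.31×10⁻¹³ F

A = 29.9 mm² = 2.99×10⁻⁵ m².
C = κε₀A/d = 6.51 × 8.85×10⁻¹² × 2.99×10⁻⁵ / 7.46×10⁻³ = 2.31×10⁻¹³ F.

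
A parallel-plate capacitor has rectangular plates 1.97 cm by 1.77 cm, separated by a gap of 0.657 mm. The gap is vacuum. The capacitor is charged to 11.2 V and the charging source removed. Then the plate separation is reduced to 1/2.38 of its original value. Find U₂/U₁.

0.420

Isolated ⇒ Q is held fixed.
C₂ = 2.38 C₁ and U = Q²/(2C), so U₂/U₁ = C₁/C₂ = 0.420.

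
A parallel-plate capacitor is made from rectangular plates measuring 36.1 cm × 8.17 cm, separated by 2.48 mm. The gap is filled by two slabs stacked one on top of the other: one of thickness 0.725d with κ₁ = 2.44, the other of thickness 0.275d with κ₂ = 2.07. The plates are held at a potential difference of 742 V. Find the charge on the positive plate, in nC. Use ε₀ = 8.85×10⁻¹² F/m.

A = 36.1 × 8.17 cm² = 2.95×10⁻² m².
Stacked slabs ⇒ two capacitors in series, each with the full plate area.
C₁ = κ₁ε₀A/d₁ = 2.44 × 8.85×10⁻¹² × 2.95×10⁻² / 1.80×10⁻³ = 3.54×10⁻¹⁰ F.
C₂ = κ₂ε₀A/d₂ = 2.07 × 8.85×10⁻¹² × 2.95×10⁻² / 6.82×10⁻⁴ = 7.92×10⁻¹⁰ F.
C = (1/C₁ + 1/C₂)⁻¹ = 2.45×10⁻¹⁰ F.
Q = CV = 2.45×10⁻¹⁰ × 742 = 1.82×10⁻⁷ C.

Q ≈ 182 nC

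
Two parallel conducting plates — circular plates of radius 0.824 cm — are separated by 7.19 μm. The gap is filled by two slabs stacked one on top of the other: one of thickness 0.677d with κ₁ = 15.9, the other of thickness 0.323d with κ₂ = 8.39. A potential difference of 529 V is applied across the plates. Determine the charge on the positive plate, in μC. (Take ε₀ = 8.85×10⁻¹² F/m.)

1.71 μC

A = π(0.824 cm)² = 2.13×10⁻⁴ m².
Stacked slabs ⇒ two capacitors in series, each with the full plate area.
C₁ = κ₁ε₀A/d₁ = 15.9 × 8.85×10⁻¹² × 2.13×10⁻⁴ / 4.87×10⁻⁶ = 6.17×10⁻⁹ F.
C₂ = κ₂ε₀A/d₂ = 8.39 × 8.85×10⁻¹² × 2.13×10⁻⁴ / 2.32×10⁻⁶ = 6.82×10⁻⁹ F.
C = (1/C₁ + 1/C₂)⁻¹ = 3.24×10⁻⁹ F.
Q = CV = 3.24×10⁻⁹ × 529 = 1.71×10⁻⁶ C.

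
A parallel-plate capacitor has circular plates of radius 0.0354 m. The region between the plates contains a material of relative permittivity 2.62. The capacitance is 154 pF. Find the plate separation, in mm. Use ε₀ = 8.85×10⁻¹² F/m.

A = π(0.0354 m)² = 3.94×10⁻³ m².
d = κε₀A/C = 2.62 × 8.85×10⁻¹² × 3.94×10⁻³ / 1.54×10⁻¹⁰ = 5.93×10⁻⁴ m.

d ≈ 0.593 mm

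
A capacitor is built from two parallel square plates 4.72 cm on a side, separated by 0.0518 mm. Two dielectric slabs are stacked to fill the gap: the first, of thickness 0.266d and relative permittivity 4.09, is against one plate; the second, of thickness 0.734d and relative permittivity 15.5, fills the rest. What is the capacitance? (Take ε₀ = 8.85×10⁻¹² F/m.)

3.39 nF

A = (4.72 cm)² = 2.23×10⁻³ m².
Stacked slabs ⇒ two capacitors in series, each with the full plate area.
C₁ = κ₁ε₀A/d₁ = 4.09 × 8.85×10⁻¹² × 2.23×10⁻³ / 1.38×10⁻⁵ = 5.85×10⁻⁹ F.
C₂ = κ₂ε₀A/d₂ = 15.5 × 8.85×10⁻¹² × 2.23×10⁻³ / 3.80×10⁻⁵ = 8.04×10⁻⁹ F.
C = (1/C₁ + 1/C₂)⁻¹ = 3.39×10⁻⁹ F.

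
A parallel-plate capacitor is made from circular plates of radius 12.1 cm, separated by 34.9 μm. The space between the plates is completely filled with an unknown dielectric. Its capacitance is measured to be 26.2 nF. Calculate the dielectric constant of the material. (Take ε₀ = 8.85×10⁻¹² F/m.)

κ ≈ 2.25

A = π(12.1 cm)² = 4.60×10⁻² m².
κ = Cd/(ε₀A) = 2.62×10⁻⁸ × 3.49×10⁻⁵ / (8.85×10⁻¹² × 4.60×10⁻²) = 2.25.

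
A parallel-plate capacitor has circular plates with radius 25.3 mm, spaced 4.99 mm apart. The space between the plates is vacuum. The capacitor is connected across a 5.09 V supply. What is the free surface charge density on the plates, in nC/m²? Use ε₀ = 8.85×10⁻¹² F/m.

A = π(25.3 mm)² = 2.01×10⁻³ m².
C = ε₀A/d = 8.85×10⁻¹² × 2.01×10⁻³ / 4.99×10⁻³ = 3.57×10⁻¹² F.
σ = Q/A = CV/A = 3.57×10⁻¹² × 5.09 / 2.01×10⁻³ = 9.03×10⁻⁹ C/m².

9.03 nC/m²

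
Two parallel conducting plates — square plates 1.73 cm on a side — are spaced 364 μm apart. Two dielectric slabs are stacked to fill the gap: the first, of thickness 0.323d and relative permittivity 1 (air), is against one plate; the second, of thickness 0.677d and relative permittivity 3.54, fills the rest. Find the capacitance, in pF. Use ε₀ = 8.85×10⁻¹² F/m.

14.2 pF

A = (1.73 cm)² = 2.99×10⁻⁴ m².
Stacked slabs ⇒ two capacitors in series, each with the full plate area.
C₁ = κ₁ε₀A/d₁ = 1.00 × 8.85×10⁻¹² × 2.99×10⁻⁴ / 1.18×10⁻⁴ = 2.25×10⁻¹¹ F.
C₂ = κ₂ε₀A/d₂ = 3.54 × 8.85×10⁻¹² × 2.99×10⁻⁴ / 2.46×10⁻⁴ = 3.80×10⁻¹¹ F.
C = (1/C₁ + 1/C₂)⁻¹ = 1.42×10⁻¹¹ F.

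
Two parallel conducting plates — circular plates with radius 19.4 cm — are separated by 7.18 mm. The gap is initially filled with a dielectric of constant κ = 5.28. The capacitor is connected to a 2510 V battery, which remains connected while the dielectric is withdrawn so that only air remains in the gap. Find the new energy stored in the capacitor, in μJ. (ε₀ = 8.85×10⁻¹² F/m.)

A = π(19.4 cm)² = 0.118 m².
Initially C₁ = κε₀A/d = 5.28 × 8.85×10⁻¹² × 0.118 / 7.18×10⁻³ = 7.69×10⁻¹⁰ F.
U₁ = 2.42×10⁻³ J.
Battery connected ⇒ V is held fixed. C₂ = 0.189 C₁ and U = ½CV², so U₂/U₁ = C₂/C₁ = 0.189.
U₂ = 0.189 × 2.42×10⁻³ = 4.59×10⁻⁴ J.

459 μJ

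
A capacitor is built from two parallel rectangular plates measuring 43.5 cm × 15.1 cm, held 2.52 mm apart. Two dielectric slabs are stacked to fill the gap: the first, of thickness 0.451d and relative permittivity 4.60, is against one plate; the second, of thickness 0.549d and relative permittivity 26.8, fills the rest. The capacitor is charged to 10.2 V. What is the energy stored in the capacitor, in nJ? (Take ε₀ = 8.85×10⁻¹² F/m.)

U ≈ 101 nJ

A = 43.5 × 15.1 cm² = 6.57×10⁻² m².
Stacked slabs ⇒ two capacitors in series, each with the full plate area.
C₁ = κ₁ε₀A/d₁ = 4.60 × 8.85×10⁻¹² × 6.57×10⁻² / 1.14×10⁻³ = 2.35×10⁻⁹ F.
C₂ = κ₂ε₀A/d₂ = 26.8 × 8.85×10⁻¹² × 6.57×10⁻² / 1.38×10⁻³ = 1.13×10⁻⁸ F.
C = (1/C₁ + 1/C₂)⁻¹ = 1.95×10⁻⁹ F.
U = ½CV² = ½ × 1.95×10⁻⁹ × (10.2)² = 1.01×10⁻⁷ J.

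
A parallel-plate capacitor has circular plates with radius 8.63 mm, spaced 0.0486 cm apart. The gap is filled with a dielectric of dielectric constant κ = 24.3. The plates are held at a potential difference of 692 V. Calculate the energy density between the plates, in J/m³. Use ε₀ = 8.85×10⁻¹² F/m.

u ≈ 218 J/m³

E = V/d = 692 / 4.86×10⁻⁴ = 1.42×10⁶ V/m.
u = ½κε₀E² = ½ × 24.3 × 8.85×10⁻¹² × (1.42×10⁶)² = 2.18×10² J/m³.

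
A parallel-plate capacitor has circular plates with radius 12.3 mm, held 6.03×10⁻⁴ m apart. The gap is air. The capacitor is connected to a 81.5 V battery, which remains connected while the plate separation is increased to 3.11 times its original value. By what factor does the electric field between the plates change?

Battery connected ⇒ V is held fixed.
E = V/d, so E₂/E₁ = d₁/d₂ = 0.322.

E₂/E₁ ≈ 0.322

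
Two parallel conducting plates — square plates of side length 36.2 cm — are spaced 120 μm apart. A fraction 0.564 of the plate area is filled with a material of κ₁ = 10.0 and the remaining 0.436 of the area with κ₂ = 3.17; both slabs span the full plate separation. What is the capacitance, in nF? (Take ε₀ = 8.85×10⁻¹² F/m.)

67.9 nF

A = (36.2 cm)² = 0.131 m².
Side-by-side slabs ⇒ two capacitors in parallel, each spanning the full gap.
C₁ = κ₁ε₀A₁/d = 10.0 × 8.85×10⁻¹² × 7.39×10⁻² / 1.20×10⁻⁴ = 5.45×10⁻⁸ F.
C₂ = κ₂ε₀A₂/d = 3.17 × 8.85×10⁻¹² × 5.71×10⁻² / 1.20×10⁻⁴ = 1.34×10⁻⁸ F.
C = C₁ + C₂ = 6.79×10⁻⁸ F.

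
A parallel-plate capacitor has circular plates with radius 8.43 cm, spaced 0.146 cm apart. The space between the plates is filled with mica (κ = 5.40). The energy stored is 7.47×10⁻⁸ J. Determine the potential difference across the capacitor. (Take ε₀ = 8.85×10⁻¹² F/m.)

V ≈ 14.3 V

A = π(8.43 cm)² = 2.23×10⁻² m².
C = κε₀A/d = 5.40 × 8.85×10⁻¹² × 2.23×10⁻² / 1.46×10⁻³ = 7.31×10⁻¹⁰ F.
V = √(2U/C) = √(2 × 7.47×10⁻⁸ / 7.31×10⁻¹⁰) = 14.3 V.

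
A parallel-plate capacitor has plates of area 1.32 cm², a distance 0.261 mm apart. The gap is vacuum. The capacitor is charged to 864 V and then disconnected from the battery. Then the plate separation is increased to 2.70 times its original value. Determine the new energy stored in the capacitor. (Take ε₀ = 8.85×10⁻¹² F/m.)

A = 1.32 cm² = 1.32×10⁻⁴ m².
Initially C₁ = ε₀A/d = 8.85×10⁻¹² × 1.32×10⁻⁴ / 2.61×10⁻⁴ = 4.48×10⁻¹² F.
U₁ = 1.67×10⁻⁶ J.
Isolated ⇒ Q is held fixed. C₂ = 0.370 C₁ and U = Q²/(2C), so U₂/U₁ = C₁/C₂ = 2.70.
U₂ = 2.70 × 1.67×10⁻⁶ = 4.51×10⁻⁶ J.

U ≈ 4.51 μJ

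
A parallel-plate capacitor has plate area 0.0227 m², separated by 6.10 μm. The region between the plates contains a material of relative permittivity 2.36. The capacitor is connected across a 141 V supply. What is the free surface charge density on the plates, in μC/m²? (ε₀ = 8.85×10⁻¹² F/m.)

C = κε₀A/d = 2.36 × 8.85×10⁻¹² × 2.27×10⁻² / 6.10×10⁻⁶ = 7.77×10⁻⁸ F.
σ = Q/A = CV/A = 7.77×10⁻⁸ × 141 / 2.27×10⁻² = 4.83×10⁻⁴ C/m².

483 μC/m²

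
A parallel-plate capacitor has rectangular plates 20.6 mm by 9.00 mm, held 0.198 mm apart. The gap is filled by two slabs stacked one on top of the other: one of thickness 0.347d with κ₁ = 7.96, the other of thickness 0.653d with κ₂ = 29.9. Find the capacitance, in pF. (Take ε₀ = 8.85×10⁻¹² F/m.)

A = 20.6 × 9.00 mm² = 1.85×10⁻⁴ m².
Stacked slabs ⇒ two capacitors in series, each with the full plate area.
C₁ = κ₁ε₀A/d₁ = 7.96 × 8.85×10⁻¹² × 1.85×10⁻⁴ / 6.87×10⁻⁵ = 1.90×10⁻¹⁰ F.
C₂ = κ₂ε₀A/d₂ = 29.9 × 8.85×10⁻¹² × 1.85×10⁻⁴ / 1.29×10⁻⁴ = 3.79×10⁻¹⁰ F.
C = (1/C₁ + 1/C₂)⁻¹ = 1.27×10⁻¹⁰ F.

127 pF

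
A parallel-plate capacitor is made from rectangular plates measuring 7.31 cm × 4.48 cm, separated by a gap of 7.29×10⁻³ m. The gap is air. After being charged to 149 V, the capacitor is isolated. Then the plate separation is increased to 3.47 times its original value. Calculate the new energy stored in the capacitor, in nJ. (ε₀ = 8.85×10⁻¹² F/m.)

A = 7.31 × 4.48 cm² = 3.27×10⁻³ m².
Initially C₁ = ε₀A/d = 8.85×10⁻¹² × 3.27×10⁻³ / 7.29×10⁻³ = 3.98×10⁻¹² F.
U₁ = 4.41×10⁻⁸ J.
Isolated ⇒ Q is held fixed. C₂ = 0.288 C₁ and U = Q²/(2C), so U₂/U₁ = C₁/C₂ = 3.47.
U₂ = 3.47 × 4.41×10⁻⁸ = 1.53×10⁻⁷ J.

153 nJ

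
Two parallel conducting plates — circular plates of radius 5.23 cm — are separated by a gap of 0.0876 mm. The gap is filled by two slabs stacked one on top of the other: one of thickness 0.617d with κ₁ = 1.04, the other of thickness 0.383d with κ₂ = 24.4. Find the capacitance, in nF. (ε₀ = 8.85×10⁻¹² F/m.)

A = π(5.23 cm)² = 8.59×10⁻³ m².
Stacked slabs ⇒ two capacitors in series, each with the full plate area.
C₁ = κ₁ε₀A/d₁ = 1.04 × 8.85×10⁻¹² × 8.59×10⁻³ / 5.40×10⁻⁵ = 1.46×10⁻⁹ F.
C₂ = κ₂ε₀A/d₂ = 24.4 × 8.85×10⁻¹² × 8.59×10⁻³ / 3.36×10⁻⁵ = 5.53×10⁻⁸ F.
C = (1/C₁ + 1/C₂)⁻¹ = 1.43×10⁻⁹ F.

C ≈ 1.43 nF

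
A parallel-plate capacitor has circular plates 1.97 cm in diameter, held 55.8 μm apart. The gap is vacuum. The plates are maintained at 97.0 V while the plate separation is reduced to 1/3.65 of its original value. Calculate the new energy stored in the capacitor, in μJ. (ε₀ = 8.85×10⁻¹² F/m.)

U ≈ 0.830 μJ

A = π(1.97/2 cm)² = 3.05×10⁻⁴ m².
Initially C₁ = ε₀A/d = 8.85×10⁻¹² × 3.05×10⁻⁴ / 5.58×10⁻⁵ = 4.83×10⁻¹¹ F.
U₁ = 2.27×10⁻⁷ J.
Battery connected ⇒ V is held fixed. C₂ = 3.65 C₁ and U = ½CV², so U₂/U₁ = C₂/C₁ = 3.65.
U₂ = 3.65 × 2.27×10⁻⁷ = 8.30×10⁻⁷ J.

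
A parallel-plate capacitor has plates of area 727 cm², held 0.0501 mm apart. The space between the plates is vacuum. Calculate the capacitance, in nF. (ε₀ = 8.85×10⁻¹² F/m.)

12.8 nF

A = 727 cm² = 7.27×10⁻² m².
C = ε₀A/d = 8.85×10⁻¹² × 7.27×10⁻² / 5.01×10⁻⁵ = 1.28×10⁻⁸ F.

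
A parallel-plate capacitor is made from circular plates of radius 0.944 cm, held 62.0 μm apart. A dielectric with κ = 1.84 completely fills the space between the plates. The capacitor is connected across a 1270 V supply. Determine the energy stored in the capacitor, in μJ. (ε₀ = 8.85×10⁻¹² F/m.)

A = π(0.944 cm)² = 2.80×10⁻⁴ m².
C = κε₀A/d = 1.84 × 8.85×10⁻¹² × 2.80×10⁻⁴ / 6.20×10⁻⁵ = 7.35×10⁻¹¹ F.
U = ½CV² = ½ × 7.35×10⁻¹¹ × (1270)² = 5.93×10⁻⁵ J.

U ≈ 59.3 μJ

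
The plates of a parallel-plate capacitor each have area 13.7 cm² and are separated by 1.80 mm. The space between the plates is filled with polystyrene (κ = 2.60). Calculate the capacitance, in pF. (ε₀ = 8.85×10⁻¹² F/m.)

C ≈ 17.5 pF

A = 13.7 cm² = 1.37×10⁻³ m².
C = κε₀A/d = 2.60 × 8.85×10⁻¹² × 1.37×10⁻³ / 1.80×10⁻³ = 1.75×10⁻¹¹ F.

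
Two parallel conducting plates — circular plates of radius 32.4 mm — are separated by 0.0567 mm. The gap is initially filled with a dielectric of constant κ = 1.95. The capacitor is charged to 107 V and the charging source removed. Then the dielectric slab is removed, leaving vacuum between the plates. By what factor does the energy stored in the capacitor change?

U₂/U₁ ≈ 1.95

Isolated ⇒ Q is held fixed.
C₂ = 0.513 C₁ and U = Q²/(2C), so U₂/U₁ = C₁/C₂ = 1.95.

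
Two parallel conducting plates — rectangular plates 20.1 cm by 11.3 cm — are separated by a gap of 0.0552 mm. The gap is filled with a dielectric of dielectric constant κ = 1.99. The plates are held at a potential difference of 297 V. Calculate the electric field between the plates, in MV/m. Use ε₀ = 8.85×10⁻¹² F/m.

5.38 MV/m

E = V/d = 297 / 5.52×10⁻⁵ = 5.38×10⁶ V/m.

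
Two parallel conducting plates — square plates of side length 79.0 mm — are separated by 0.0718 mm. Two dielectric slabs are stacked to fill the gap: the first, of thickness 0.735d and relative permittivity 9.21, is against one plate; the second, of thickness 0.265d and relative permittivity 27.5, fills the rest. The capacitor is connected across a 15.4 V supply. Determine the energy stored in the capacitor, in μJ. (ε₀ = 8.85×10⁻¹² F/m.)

1.02 μJ

A = (79.0 mm)² = 6.24×10⁻³ m².
Stacked slabs ⇒ two capacitors in series, each with the full plate area.
C₁ = κ₁ε₀A/d₁ = 9.21 × 8.85×10⁻¹² × 6.24×10⁻³ / 5.28×10⁻⁵ = 9.64×10⁻⁹ F.
C₂ = κ₂ε₀A/d₂ = 27.5 × 8.85×10⁻¹² × 6.24×10⁻³ / 1.90×10⁻⁵ = 7.98×10⁻⁸ F.
C = (1/C₁ + 1/C₂)⁻¹ = 8.60×10⁻⁹ F.
U = ½CV² = ½ × 8.60×10⁻⁹ × (15.4)² = 1.02×10⁻⁶ J.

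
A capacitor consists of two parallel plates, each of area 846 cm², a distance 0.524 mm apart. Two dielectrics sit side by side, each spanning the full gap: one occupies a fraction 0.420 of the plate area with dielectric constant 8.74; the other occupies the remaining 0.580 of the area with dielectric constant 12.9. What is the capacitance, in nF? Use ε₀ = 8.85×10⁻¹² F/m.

A = 846 cm² = 8.46×10⁻² m².
Side-by-side slabs ⇒ two capacitors in parallel, each spanning the full gap.
C₁ = κ₁ε₀A₁/d = 8.74 × 8.85×10⁻¹² × 3.55×10⁻² / 5.24×10⁻⁴ = 5.24×10⁻⁹ F.
C₂ = κ₂ε₀A₂/d = 12.9 × 8.85×10⁻¹² × 4.91×10⁻² / 5.24×10⁻⁴ = 1.07×10⁻⁸ F.
C = C₁ + C₂ = 1.59×10⁻⁸ F.

C ≈ 15.9 nF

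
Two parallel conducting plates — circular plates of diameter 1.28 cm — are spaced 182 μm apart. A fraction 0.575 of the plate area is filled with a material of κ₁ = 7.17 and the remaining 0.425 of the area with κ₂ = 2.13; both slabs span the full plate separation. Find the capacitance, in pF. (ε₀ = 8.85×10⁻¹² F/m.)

A = π(1.28/2 cm)² = 1.29×10⁻⁴ m².
Side-by-side slabs ⇒ two capacitors in parallel, each spanning the full gap.
C₁ = κ₁ε₀A₁/d = 7.17 × 8.85×10⁻¹² × 7.40×10⁻⁵ / 1.82×10⁻⁴ = 2.58×10⁻¹¹ F.
C₂ = κ₂ε₀A₂/d = 2.13 × 8.85×10⁻¹² × 5.47×10⁻⁵ / 1.82×10⁻⁴ = 5.66×10⁻¹² F.
C = C₁ + C₂ = 3.15×10⁻¹¹ F.

C ≈ 31.5 pF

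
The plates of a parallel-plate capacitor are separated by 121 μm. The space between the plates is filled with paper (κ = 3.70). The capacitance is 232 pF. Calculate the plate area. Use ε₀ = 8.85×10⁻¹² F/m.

8.57 cm²

A = Cd/(κε₀) = 2.32×10⁻¹⁰ × 1.21×10⁻⁴ / (3.70 × 8.85×10⁻¹²) = 8.57×10⁻⁴ m².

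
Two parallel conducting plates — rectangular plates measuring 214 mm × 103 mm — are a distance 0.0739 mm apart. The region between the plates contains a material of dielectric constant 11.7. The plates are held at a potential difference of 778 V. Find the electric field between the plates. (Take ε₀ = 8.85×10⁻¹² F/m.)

E = V/d = 778 / 7.39×10⁻⁵ = 1.05×10⁷ V/m.

E ≈ 10.5 MV/m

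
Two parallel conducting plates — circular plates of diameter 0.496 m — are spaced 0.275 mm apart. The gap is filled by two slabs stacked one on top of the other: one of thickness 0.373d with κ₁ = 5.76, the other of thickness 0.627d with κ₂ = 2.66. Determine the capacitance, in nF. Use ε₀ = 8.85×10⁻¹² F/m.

A = π(0.496/2 m)² = 0.193 m².
Stacked slabs ⇒ two capacitors in series, each with the full plate area.
C₁ = κ₁ε₀A/d₁ = 5.76 × 8.85×10⁻¹² × 0.193 / 1.03×10⁻⁴ = 9.60×10⁻⁸ F.
C₂ = κ₂ε₀A/d₂ = 2.66 × 8.85×10⁻¹² × 0.193 / 1.72×10⁻⁴ = 2.64×10⁻⁸ F.
C = (1/C₁ + 1/C₂)⁻¹ = 2.07×10⁻⁸ F.

C ≈ 20.7 nF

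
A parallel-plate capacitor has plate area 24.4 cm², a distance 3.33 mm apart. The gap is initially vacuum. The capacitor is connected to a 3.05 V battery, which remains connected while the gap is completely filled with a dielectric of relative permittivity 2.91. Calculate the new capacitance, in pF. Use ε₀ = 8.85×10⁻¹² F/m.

18.9 pF

A = 24.4 cm² = 2.44×10⁻³ m².
Initially C₁ = ε₀A/d = 8.85×10⁻¹² × 2.44×10⁻³ / 3.33×10⁻³ = 6.48×10⁻¹² F.
C = κε₀A/d scales with κ, so C₂/C₁ = κ = 2.91.
C₂ = 2.91 × 6.48×10⁻¹² = 1.89×10⁻¹¹ F.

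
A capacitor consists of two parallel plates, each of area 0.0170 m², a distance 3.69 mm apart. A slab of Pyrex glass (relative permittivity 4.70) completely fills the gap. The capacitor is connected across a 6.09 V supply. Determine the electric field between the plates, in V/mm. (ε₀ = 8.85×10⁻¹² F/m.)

E ≈ 1.65 V/mm

E = V/d = 6.09 / 3.69×10⁻³ = 1.65×10³ V/m.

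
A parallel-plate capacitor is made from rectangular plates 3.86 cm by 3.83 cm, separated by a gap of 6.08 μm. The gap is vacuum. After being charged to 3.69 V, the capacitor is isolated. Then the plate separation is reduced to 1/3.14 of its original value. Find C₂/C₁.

C = ε₀A/d scales as 1/d, so C₂/C₁ = d₁/d₂ = 3.14.

C₂/C₁ ≈ 3.14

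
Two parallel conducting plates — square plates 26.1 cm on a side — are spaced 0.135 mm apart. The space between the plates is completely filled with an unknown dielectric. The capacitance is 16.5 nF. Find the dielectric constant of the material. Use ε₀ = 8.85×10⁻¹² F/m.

3.69

A = (26.1 cm)² = 6.81×10⁻² m².
κ = Cd/(ε₀A) = 1.65×10⁻⁸ × 1.35×10⁻⁴ / (8.85×10⁻¹² × 6.81×10⁻²) = 3.69.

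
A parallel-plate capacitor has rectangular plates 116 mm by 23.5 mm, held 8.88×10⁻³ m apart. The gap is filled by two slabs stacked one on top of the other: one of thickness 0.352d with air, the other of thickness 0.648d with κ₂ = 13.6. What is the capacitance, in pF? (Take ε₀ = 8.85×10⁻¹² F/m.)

A = 116 × 23.5 mm² = 2.73×10⁻³ m².
Stacked slabs ⇒ two capacitors in series, each with the full plate area.
C₁ = κ₁ε₀A/d₁ = 1.00 × 8.85×10⁻¹² × 2.73×10⁻³ / 3.13×10⁻³ = 7.72×10⁻¹² F.
C₂ = κ₂ε₀A/d₂ = 13.6 × 8.85×10⁻¹² × 2.73×10⁻³ / 5.75×10⁻³ = 5.70×10⁻¹¹ F.
C = (1/C₁ + 1/C₂)⁻¹ = 6.80×10⁻¹² F.

6.80 pF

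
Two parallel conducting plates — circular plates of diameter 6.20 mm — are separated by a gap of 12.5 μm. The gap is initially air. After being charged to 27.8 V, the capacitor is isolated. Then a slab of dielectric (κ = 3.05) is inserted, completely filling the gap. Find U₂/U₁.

Isolated ⇒ Q is held fixed.
C₂ = 3.05 C₁ and U = Q²/(2C), so U₂/U₁ = C₁/C₂ = 0.328.

U₂/U₁ ≈ 0.328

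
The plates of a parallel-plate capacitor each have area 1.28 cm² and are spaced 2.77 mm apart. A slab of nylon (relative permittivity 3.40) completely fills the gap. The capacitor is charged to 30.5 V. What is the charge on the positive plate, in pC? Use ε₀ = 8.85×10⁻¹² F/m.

A = 1.28 cm² = 1.28×10⁻⁴ m².
C = κε₀A/d = 3.40 × 8.85×10⁻¹² × 1.28×10⁻⁴ / 2.77×10⁻³ = 1.39×10⁻¹² F.
Q = CV = 1.39×10⁻¹² × 30.5 = 4.24×10⁻¹¹ C.

Q ≈ 42.4 pC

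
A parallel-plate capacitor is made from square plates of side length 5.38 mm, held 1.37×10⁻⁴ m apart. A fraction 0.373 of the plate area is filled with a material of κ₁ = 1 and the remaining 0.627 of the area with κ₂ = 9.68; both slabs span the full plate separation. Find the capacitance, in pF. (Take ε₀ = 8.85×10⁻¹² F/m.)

A = (5.38 mm)² = 2.89×10⁻⁵ m².
Side-by-side slabs ⇒ two capacitors in parallel, each spanning the full gap.
C₁ = κ₁ε₀A₁/d = 1.00 × 8.85×10⁻¹² × 1.08×10⁻⁵ / 1.37×10⁻⁴ = 6.97×10⁻¹³ F.
C₂ = κ₂ε₀A₂/d = 9.68 × 8.85×10⁻¹² × 1.81×10⁻⁵ / 1.37×10⁻⁴ = 1.13×10⁻¹¹ F.
C = C₁ + C₂ = 1.20×10⁻¹¹ F.

C ≈ 12.0 pF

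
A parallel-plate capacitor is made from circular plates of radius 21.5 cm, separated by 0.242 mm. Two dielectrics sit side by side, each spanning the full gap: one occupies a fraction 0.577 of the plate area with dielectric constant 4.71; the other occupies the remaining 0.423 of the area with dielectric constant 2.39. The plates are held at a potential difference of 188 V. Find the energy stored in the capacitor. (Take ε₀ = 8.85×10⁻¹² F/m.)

A = π(21.5 cm)² = 0.145 m².
Side-by-side slabs ⇒ two capacitors in parallel, each spanning the full gap.
C₁ = κ₁ε₀A₁/d = 4.71 × 8.85×10⁻¹² × 8.38×10⁻² / 2.42×10⁻⁴ = 1.44×10⁻⁸ F.
C₂ = κ₂ε₀A₂/d = 2.39 × 8.85×10⁻¹² × 6.14×10⁻² / 2.42×10⁻⁴ = 5.37×10⁻⁹ F.
C = C₁ + C₂ = 1.98×10⁻⁸ F.
U = ½CV² = ½ × 1.98×10⁻⁸ × (188)² = 3.50×10⁻⁴ J.

U ≈ 350 μJ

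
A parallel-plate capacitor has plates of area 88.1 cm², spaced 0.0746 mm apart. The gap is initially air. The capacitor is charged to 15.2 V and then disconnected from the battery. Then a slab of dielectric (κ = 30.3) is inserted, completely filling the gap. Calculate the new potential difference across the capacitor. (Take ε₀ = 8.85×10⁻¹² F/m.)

A = 88.1 cm² = 8.81×10⁻³ m².
Initially C₁ = ε₀A/d = 8.85×10⁻¹² × 8.81×10⁻³ / 7.46×10⁻⁵ = 1.05×10⁻⁹ F.
V₁ = 15.2 V.
Isolated ⇒ Q is held fixed. C₂ = 30.3 C₁ and V = Q/C, so V₂/V₁ = C₁/C₂ = 0.0330.
V₂ = 0.0330 × 15.2 = 0.502 V.

V ≈ 0.502 V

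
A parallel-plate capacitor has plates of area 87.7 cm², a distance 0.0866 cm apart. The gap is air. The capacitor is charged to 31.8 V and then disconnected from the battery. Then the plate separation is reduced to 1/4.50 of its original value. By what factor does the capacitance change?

C = ε₀A/d scales as 1/d, so C₂/C₁ = d₁/d₂ = 4.50.

C₂/C₁ ≈ 4.50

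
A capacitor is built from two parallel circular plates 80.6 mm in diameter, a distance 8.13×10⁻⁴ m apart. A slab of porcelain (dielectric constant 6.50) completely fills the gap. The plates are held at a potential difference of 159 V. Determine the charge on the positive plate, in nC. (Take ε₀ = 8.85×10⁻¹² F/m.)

57.4 nC

A = π(80.6/2 mm)² = 5.10×10⁻³ m².
C = κε₀A/d = 6.50 × 8.85×10⁻¹² × 5.10×10⁻³ / 8.13×10⁻⁴ = 3.61×10⁻¹⁰ F.
Q = CV = 3.61×10⁻¹⁰ × 159 = 5.74×10⁻⁸ C.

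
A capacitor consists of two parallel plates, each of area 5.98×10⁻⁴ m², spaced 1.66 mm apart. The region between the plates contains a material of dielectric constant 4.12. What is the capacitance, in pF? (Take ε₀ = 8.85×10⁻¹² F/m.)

13.1 pF

C = κε₀A/d = 4.12 × 8.85×10⁻¹² × 5.98×10⁻⁴ / 1.66×10⁻³ = 1.31×10⁻¹¹ F.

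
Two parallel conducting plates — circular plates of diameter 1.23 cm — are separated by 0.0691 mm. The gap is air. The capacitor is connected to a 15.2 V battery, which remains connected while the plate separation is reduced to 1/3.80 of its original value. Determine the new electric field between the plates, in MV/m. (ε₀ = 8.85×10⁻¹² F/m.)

0.836 MV/m

A = π(1.23/2 cm)² = 1.19×10⁻⁴ m².
Initially C₁ = ε₀A/d = 8.85×10⁻¹² × 1.19×10⁻⁴ / 6.91×10⁻⁵ = 1.52×10⁻¹¹ F.
E₁ = 2.20×10⁵ V/m.
Battery connected ⇒ V is held fixed. E = V/d, so E₂/E₁ = d₁/d₂ = 3.80.
E₂ = 3.80 × 2.20×10⁵ = 8.36×10⁵ V/m.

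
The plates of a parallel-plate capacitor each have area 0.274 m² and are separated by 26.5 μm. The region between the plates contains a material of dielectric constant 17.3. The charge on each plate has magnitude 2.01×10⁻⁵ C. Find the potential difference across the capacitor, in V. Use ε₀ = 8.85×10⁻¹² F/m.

12.7 V

C = κε₀A/d = 17.3 × 8.85×10⁻¹² × 0.274 / 2.65×10⁻⁵ = 1.58×10⁻⁶ F.
V = Q/C = 2.01×10⁻⁵ / 1.58×10⁻⁶ = 12.7 V.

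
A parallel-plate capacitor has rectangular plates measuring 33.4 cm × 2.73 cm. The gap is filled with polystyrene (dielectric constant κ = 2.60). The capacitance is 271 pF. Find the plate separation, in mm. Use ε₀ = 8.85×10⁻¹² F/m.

0.774 mm

A = 33.4 × 2.73 cm² = 9.12×10⁻³ m².
d = κε₀A/C = 2.60 × 8.85×10⁻¹² × 9.12×10⁻³ / 2.71×10⁻¹⁰ = 7.74×10⁻⁴ m.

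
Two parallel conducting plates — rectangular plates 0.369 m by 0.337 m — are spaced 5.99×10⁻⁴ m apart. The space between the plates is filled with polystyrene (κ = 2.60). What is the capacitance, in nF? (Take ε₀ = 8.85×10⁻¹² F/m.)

A = 0.369 × 0.337 m² = 0.124 m².
C = κε₀A/d = 2.60 × 8.85×10⁻¹² × 0.124 / 5.99×10⁻⁴ = 4.78×10⁻⁹ F.

C ≈ 4.78 nF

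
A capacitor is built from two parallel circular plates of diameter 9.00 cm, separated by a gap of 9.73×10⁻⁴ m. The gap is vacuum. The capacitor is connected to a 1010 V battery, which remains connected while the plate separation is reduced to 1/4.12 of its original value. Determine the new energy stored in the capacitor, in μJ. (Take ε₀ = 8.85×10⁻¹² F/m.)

A = π(9.00/2 cm)² = 6.36×10⁻³ m².
Initially C₁ = ε₀A/d = 8.85×10⁻¹² × 6.36×10⁻³ / 9.73×10⁻⁴ = 5.79×10⁻¹¹ F.
U₁ = 2.95×10⁻⁵ J.
Battery connected ⇒ V is held fixed. C₂ = 4.12 C₁ and U = ½CV², so U₂/U₁ = C₂/C₁ = 4.12.
U₂ = 4.12 × 2.95×10⁻⁵ = 1.22×10⁻⁴ J.

122 μJ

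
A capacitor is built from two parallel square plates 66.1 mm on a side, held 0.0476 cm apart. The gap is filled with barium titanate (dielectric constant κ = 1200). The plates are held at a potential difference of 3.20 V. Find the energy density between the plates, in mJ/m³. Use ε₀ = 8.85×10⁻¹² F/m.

240 mJ/m³

E = V/d = 3.20 / 4.76×10⁻⁴ = 6.72×10³ V/m.
u = ½κε₀E² = ½ × 1200 × 8.85×10⁻¹² × (6.72×10³)² = 0.240 J/m³.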